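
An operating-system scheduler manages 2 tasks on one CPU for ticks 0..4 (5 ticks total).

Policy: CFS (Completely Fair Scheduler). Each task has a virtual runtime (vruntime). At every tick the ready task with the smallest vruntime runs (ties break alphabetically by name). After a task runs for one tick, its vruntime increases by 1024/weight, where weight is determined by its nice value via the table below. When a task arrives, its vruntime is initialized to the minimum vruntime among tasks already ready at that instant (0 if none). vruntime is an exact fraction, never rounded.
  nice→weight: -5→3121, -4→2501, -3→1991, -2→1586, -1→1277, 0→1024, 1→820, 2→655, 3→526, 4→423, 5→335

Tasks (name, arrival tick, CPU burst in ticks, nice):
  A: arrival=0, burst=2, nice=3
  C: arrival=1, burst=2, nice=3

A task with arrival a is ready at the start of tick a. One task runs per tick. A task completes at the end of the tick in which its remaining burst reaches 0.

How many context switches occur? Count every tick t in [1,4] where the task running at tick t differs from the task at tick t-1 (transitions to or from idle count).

context switches = 2

t=0: vr[A=0] → run A
t=1: vr[A=512/263 C=512/263] → run A
t=2: vr[C=512/263] → run C
t=3: vr[C=1024/263] → run C
t=4: (idle)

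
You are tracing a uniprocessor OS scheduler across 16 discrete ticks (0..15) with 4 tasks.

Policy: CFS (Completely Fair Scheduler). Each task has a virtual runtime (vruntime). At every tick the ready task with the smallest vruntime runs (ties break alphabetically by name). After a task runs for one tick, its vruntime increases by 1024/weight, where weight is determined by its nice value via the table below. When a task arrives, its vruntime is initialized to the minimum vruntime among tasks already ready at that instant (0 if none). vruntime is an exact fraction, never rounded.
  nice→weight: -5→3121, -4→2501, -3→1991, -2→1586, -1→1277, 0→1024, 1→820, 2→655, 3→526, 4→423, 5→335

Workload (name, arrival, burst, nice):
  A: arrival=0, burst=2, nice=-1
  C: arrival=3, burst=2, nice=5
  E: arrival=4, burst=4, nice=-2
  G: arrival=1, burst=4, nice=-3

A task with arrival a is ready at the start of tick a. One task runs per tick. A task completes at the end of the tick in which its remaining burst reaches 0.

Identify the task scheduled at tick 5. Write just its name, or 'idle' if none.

running at tick 5 = G

t=0: vr[A=0] → run A
t=1: vr[A=1024/1277 G=1024/1277] → run A
t=2: vr[G=1024/1277] → run G
t=3: vr[C=3346432/2542507 G=3346432/2542507] → run C
t=4: vr[C=3724581888/851739845 E=3346432/2542507 G=3346432/2542507] → run E
t=5: vr[C=3724581888/851739845 E=3955484160/2016208051 G=3346432/2542507] → run G
t=6: vr[C=3724581888/851739845 E=3955484160/2016208051 G=4654080/2542507] → run G
t=7: vr[C=3724581888/851739845 E=3955484160/2016208051 G=5961728/2542507] → run E
t=8: vr[C=3724581888/851739845 E=5257247744/2016208051 G=5961728/2542507] → run G
t=9: vr[C=3724581888/851739845 E=5257247744/2016208051] → run E
t=10: vr[C=3724581888/851739845 E=6559011328/2016208051] → run E
t=11: vr[C=3724581888/851739845] → run C
t=12: (idle)
t=13: (idle)
t=14: (idle)
t=15: (idle)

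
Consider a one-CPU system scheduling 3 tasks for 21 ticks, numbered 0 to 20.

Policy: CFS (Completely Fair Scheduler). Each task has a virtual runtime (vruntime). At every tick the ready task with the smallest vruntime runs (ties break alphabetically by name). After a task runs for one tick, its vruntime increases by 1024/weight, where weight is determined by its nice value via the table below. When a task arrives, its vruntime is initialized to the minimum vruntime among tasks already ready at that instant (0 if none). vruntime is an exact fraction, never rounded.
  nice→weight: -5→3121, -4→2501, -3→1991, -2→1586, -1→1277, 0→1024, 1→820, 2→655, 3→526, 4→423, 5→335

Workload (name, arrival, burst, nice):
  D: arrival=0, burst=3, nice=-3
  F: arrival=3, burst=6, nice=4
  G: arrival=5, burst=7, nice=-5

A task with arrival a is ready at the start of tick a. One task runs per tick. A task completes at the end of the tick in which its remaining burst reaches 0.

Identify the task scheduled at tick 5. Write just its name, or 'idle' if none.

t=0: vr[D=0] → run D
t=1: vr[D=1024/1991] → run D
t=2: vr[D=2048/1991] → run D
t=3: vr[F=0] → run F
t=4: vr[F=1024/423] → run F
t=5: vr[F=2048/423 G=2048/423] → run F
t=6: vr[F=1024/141 G=2048/423] → run G
t=7: vr[F=1024/141 G=6824960/1320183] → run G
t=8: vr[F=1024/141 G=7258112/1320183] → run G
t=9: vr[F=1024/141 G=7691264/1320183] → run G
t=10: vr[F=1024/141 G=8124416/1320183] → run G
t=11: vr[F=1024/141 G=8557568/1320183] → run G
t=12: vr[F=1024/141 G=8990720/1320183] → run G
t=13: vr[F=1024/141] → run F
t=14: vr[F=4096/423] → run F
t=15: vr[F=5120/423] → run F
t=16: (idle)
t=17: (idle)
t=18: (idle)
t=19: (idle)
t=20: (idle)

running at tick 5 = F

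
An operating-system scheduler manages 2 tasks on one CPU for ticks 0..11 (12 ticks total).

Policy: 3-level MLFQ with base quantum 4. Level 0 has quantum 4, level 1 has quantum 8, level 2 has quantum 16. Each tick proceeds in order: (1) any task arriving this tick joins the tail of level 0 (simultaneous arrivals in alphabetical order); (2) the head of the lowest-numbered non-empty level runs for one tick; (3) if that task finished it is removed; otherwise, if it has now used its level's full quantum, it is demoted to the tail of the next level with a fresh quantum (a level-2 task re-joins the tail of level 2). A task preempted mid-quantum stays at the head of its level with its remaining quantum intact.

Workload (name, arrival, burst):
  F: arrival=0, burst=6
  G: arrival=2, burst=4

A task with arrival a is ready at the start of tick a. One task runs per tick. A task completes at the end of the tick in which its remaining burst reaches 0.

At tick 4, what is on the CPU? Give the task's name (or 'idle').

t=0: L0/L1/L2 = F/-/- → run F
t=1: L0/L1/L2 = F/-/- → run F
t=2: L0/L1/L2 = FG/-/- → run F
t=3: L0/L1/L2 = FG/-/- → run F
t=4: L0/L1/L2 = G/F/- → run G
t=5: L0/L1/L2 = G/F/- → run G
t=6: L0/L1/L2 = G/F/- → run G
t=7: L0/L1/L2 = G/F/- → run G
t=8: L0/L1/L2 = -/F/- → run F
t=9: L0/L1/L2 = -/F/- → run F
t=10: (idle)
t=11: (idle)

running at tick 4 = G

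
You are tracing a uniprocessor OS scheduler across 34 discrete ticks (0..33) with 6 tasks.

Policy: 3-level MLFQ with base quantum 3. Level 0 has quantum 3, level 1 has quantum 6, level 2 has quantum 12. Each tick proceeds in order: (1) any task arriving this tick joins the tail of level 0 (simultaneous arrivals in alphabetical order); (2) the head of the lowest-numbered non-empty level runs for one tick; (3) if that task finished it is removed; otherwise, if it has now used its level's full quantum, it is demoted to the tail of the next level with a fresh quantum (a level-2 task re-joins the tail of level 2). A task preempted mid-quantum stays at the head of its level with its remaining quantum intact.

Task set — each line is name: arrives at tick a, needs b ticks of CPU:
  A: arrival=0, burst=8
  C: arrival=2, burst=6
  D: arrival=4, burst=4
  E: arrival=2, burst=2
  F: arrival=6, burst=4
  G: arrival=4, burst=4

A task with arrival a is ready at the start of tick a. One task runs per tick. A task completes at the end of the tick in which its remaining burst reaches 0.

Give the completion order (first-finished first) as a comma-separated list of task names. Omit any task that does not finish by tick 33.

t=0: L0/L1/L2 = A/-/- → run A
t=1: L0/L1/L2 = A/-/- → run A
t=2: L0/L1/L2 = ACE/-/- → run A
t=3: L0/L1/L2 = CE/A/- → run C
t=4: L0/L1/L2 = CEDG/A/- → run C
t=5: L0/L1/L2 = CEDG/A/- → run C
t=6: L0/L1/L2 = EDGF/AC/- → run E
t=7: L0/L1/L2 = EDGF/AC/- → run E
t=8: L0/L1/L2 = DGF/AC/- → run D
t=9: L0/L1/L2 = DGF/AC/- → run D
t=10: L0/L1/L2 = DGF/AC/- → run D
t=11: L0/L1/L2 = GF/ACD/- → run G
t=12: L0/L1/L2 = GF/ACD/- → run G
t=13: L0/L1/L2 = GF/ACD/- → run G
t=14: L0/L1/L2 = F/ACDG/- → run F
t=15: L0/L1/L2 = F/ACDG/- → run F
t=16: L0/L1/L2 = F/ACDG/- → run F
t=17: L0/L1/L2 = -/ACDGF/- → run A
t=18: L0/L1/L2 = -/ACDGF/- → run A
t=19: L0/L1/L2 = -/ACDGF/- → run A
t=20: L0/L1/L2 = -/ACDGF/- → run A
t=21: L0/L1/L2 = -/ACDGF/- → run A
t=22: L0/L1/L2 = -/CDGF/- → run C
t=23: L0/L1/L2 = -/CDGF/- → run C
t=24: L0/L1/L2 = -/CDGF/- → run C
t=25: L0/L1/L2 = -/DGF/- → run D
t=26: L0/L1/L2 = -/GF/- → run G
t=27: L0/L1/L2 = -/F/- → run F
t=28: (idle)
t=29: (idle)
t=30: (idle)
t=31: (idle)
t=32: (idle)
t=33: (idle)

completion order = E, A, C, D, G, F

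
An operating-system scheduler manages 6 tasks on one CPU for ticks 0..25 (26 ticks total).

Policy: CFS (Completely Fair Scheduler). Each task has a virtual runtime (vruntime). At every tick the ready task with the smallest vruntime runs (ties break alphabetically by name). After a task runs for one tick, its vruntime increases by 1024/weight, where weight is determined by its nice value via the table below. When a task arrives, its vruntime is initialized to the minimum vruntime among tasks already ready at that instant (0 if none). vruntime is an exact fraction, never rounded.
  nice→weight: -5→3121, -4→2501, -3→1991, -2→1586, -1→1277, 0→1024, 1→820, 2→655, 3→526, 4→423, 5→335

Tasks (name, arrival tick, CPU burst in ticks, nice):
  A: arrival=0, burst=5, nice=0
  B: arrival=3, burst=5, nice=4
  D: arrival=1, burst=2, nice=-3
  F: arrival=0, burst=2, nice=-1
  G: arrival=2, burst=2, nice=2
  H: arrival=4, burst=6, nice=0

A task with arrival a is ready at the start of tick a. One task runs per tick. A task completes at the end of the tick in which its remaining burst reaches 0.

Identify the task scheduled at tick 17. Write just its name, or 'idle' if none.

t=0: vr[A=0 F=0] → run A
t=1: vr[A=1 D=0 F=0] → run D
t=2: vr[A=1 D=1024/1991 F=0 G=0] → run F
t=3: vr[A=1 B=0 D=1024/1991 F=1024/1277 G=0] → run B
t=4: vr[A=1 B=1024/423 D=1024/1991 F=1024/1277 G=0 H=0] → run G
t=5: vr[A=1 B=1024/423 D=1024/1991 F=1024/1277 G=1024/655 H=0] → run H
t=6: vr[A=1 B=1024/423 D=1024/1991 F=1024/1277 G=1024/655 H=1] → run D
t=7: vr[A=1 B=1024/423 F=1024/1277 G=1024/655 H=1] → run F
t=8: vr[A=1 B=1024/423 G=1024/655 H=1] → run A
t=9: vr[A=2 B=1024/423 G=1024/655 H=1] → run H
t=10: vr[A=2 B=1024/423 G=1024/655 H=2] → run G
t=11: vr[A=2 B=1024/423 H=2] → run A
t=12: vr[A=3 B=1024/423 H=2] → run H
t=13: vr[A=3 B=1024/423 H=3] → run B
t=14: vr[A=3 B=2048/423 H=3] → run A
t=15: vr[A=4 B=2048/423 H=3] → run H
t=16: vr[A=4 B=2048/423 H=4] → run A
t=17: vr[B=2048/423 H=4] → run H
t=18: vr[B=2048/423 H=5] → run B
t=19: vr[B=1024/141 H=5] → run H
t=20: vr[B=1024/141] → run B
t=21: vr[B=4096/423] → run B
t=22: (idle)
t=23: (idle)
t=24: (idle)
t=25: (idle)

running at tick 17 = H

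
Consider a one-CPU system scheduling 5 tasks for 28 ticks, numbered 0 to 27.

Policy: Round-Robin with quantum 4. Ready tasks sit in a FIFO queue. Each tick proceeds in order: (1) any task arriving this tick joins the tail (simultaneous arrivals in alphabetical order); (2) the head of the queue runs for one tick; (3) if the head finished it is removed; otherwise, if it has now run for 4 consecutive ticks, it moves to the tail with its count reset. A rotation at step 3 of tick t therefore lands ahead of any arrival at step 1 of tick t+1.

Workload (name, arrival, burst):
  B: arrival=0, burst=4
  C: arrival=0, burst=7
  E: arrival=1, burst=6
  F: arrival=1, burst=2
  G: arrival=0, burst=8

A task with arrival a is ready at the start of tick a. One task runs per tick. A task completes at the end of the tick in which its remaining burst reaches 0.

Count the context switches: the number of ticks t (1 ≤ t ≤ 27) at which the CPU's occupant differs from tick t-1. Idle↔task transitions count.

context switches = 8

t=0: queue=[B,C,G] q_used=0 → run B
t=1: queue=[B,C,G,E,F] q_used=1 → run B
t=2: queue=[B,C,G,E,F] q_used=2 → run B
t=3: queue=[B,C,G,E,F] q_used=3 → run B
t=4: queue=[C,G,E,F] q_used=0 → run C
t=5: queue=[C,G,E,F] q_used=1 → run C
t=6: queue=[C,G,E,F] q_used=2 → run C
t=7: queue=[C,G,E,F] q_used=3 → run C
t=8: queue=[G,E,F,C] q_used=0 → run G
t=9: queue=[G,E,F,C] q_used=1 → run G
t=10: queue=[G,E,F,C] q_used=2 → run G
t=11: queue=[G,E,F,C] q_used=3 → run G
t=12: queue=[E,F,C,G] q_used=0 → run E
t=13: queue=[E,F,C,G] q_used=1 → run E
t=14: queue=[E,F,C,G] q_used=2 → run E
t=15: queue=[E,F,C,G] q_used=3 → run E
t=16: queue=[F,C,G,E] q_used=0 → run F
t=17: queue=[F,C,G,E] q_used=1 → run F
t=18: queue=[C,G,E] q_used=0 → run C
t=19: queue=[C,G,E] q_used=1 → run C
t=20: queue=[C,G,E] q_used=2 → run C
t=21: queue=[G,E] q_used=0 → run G
t=22: queue=[G,E] q_used=1 → run G
t=23: queue=[G,E] q_used=2 → run G
t=24: queue=[G,E] q_used=3 → run G
t=25: queue=[E] q_used=0 → run E
t=26: queue=[E] q_used=1 → run E
t=27: (idle)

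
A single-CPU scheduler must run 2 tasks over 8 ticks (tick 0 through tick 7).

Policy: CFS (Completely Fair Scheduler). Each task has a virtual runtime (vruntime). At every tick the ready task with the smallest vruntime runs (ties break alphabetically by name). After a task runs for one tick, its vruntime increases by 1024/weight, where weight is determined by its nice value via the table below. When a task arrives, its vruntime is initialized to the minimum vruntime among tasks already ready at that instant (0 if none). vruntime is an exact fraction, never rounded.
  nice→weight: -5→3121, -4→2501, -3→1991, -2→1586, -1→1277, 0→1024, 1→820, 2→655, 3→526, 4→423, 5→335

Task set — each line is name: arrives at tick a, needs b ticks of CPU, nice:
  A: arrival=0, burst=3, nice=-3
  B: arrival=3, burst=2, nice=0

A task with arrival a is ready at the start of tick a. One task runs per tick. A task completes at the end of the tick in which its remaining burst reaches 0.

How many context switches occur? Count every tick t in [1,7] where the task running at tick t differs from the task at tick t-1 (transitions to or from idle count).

context switches = 2

t=0: vr[A=0] → run A
t=1: vr[A=1024/1991] → run A
t=2: vr[A=2048/1991] → run A
t=3: vr[B=0] → run B
t=4: vr[B=1] → run B
t=5: (idle)
t=6: (idle)
t=7: (idle)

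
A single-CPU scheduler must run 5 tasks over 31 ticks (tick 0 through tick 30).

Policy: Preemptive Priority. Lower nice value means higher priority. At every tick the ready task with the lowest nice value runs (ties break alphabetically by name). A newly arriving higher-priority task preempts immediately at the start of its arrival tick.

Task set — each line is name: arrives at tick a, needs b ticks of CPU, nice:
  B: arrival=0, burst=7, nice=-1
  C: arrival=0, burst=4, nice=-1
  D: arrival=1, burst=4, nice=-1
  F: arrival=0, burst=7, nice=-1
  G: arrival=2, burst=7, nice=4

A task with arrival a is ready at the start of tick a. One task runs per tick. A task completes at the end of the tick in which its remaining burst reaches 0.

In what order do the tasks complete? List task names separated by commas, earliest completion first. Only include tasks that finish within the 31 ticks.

t=0: ready={B,C,F} → run B
t=1: ready={B,C,D,F} → run B
t=2: ready={B,C,D,F,G} → run B
t=3: ready={B,C,D,F,G} → run B
t=4: ready={B,C,D,F,G} → run B
t=5: ready={B,C,D,F,G} → run B
t=6: ready={B,C,D,F,G} → run B
t=7: ready={C,D,F,G} → run C
t=8: ready={C,D,F,G} → run C
t=9: ready={C,D,F,G} → run C
t=10: ready={C,D,F,G} → run C
t=11: ready={D,F,G} → run D
t=12: ready={D,F,G} → run D
t=13: ready={D,F,G} → run D
t=14: ready={D,F,G} → run D
t=15: ready={F,G} → run F
t=16: ready={F,G} → run F
t=17: ready={F,G} → run F
t=18: ready={F,G} → run F
t=19: ready={F,G} → run F
t=20: ready={F,G} → run F
t=21: ready={F,G} → run F
t=22: ready={G} → run G
t=23: ready={G} → run G
t=24: ready={G} → run G
t=25: ready={G} → run G
t=26: ready={G} → run G
t=27: ready={G} → run G
t=28: ready={G} → run G
t=29: (idle)
t=30: (idle)

completion order = B, C, D, F, G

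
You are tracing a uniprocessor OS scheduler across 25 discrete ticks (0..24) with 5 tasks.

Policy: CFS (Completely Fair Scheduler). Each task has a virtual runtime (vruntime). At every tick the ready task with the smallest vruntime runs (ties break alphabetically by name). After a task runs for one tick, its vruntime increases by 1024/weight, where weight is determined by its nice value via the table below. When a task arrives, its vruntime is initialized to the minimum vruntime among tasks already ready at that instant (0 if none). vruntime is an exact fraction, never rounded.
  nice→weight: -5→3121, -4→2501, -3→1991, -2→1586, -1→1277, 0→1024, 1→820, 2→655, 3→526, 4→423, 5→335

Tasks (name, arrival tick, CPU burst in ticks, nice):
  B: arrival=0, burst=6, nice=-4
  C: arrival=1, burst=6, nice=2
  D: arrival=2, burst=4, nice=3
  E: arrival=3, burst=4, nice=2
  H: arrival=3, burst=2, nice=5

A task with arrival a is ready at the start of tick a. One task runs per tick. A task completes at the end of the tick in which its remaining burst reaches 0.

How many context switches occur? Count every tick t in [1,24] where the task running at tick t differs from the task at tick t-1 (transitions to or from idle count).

t=0: vr[B=0] → run B
t=1: vr[B=1024/2501 C=1024/2501] → run B
t=2: vr[B=2048/2501 C=1024/2501 D=1024/2501] → run C
t=3: vr[B=2048/2501 C=3231744/1638155 D=1024/2501 E=1024/2501 H=1024/2501] → run D
t=4: vr[B=2048/2501 C=3231744/1638155 D=1549824/657763 E=1024/2501 H=1024/2501] → run E
t=5: vr[B=2048/2501 C=3231744/1638155 D=1549824/657763 E=3231744/1638155 H=1024/2501] → run H
t=6: vr[B=2048/2501 C=3231744/1638155 D=1549824/657763 E=3231744/1638155 H=2904064/837835] → run B
t=7: vr[B=3072/2501 C=3231744/1638155 D=1549824/657763 E=3231744/1638155 H=2904064/837835] → run B
t=8: vr[B=4096/2501 C=3231744/1638155 D=1549824/657763 E=3231744/1638155 H=2904064/837835] → run B
t=9: vr[B=5120/2501 C=3231744/1638155 D=1549824/657763 E=3231744/1638155 H=2904064/837835] → run C
t=10: vr[B=5120/2501 C=5792768/1638155 D=1549824/657763 E=3231744/1638155 H=2904064/837835] → run E
t=11: vr[B=5120/2501 C=5792768/1638155 D=1549824/657763 E=5792768/1638155 H=2904064/837835] → run B
t=12: vr[C=5792768/1638155 D=1549824/657763 E=5792768/1638155 H=2904064/837835] → run D
t=13: vr[C=5792768/1638155 D=2830336/657763 E=5792768/1638155 H=2904064/837835] → run H
t=14: vr[C=5792768/1638155 D=2830336/657763 E=5792768/1638155] → run C
t=15: vr[C=8353792/1638155 D=2830336/657763 E=5792768/1638155] → run E
t=16: vr[C=8353792/1638155 D=2830336/657763 E=8353792/1638155] → run D
t=17: vr[C=8353792/1638155 D=4110848/657763 E=8353792/1638155] → run C
t=18: vr[C=10914816/1638155 D=4110848/657763 E=8353792/1638155] → run E
t=19: vr[C=10914816/1638155 D=4110848/657763] → run D
t=20: vr[C=10914816/1638155] → run C
t=21: vr[C=2695168/327631] → run C
t=22: (idle)
t=23: (idle)
t=24: (idle)

context switches = 18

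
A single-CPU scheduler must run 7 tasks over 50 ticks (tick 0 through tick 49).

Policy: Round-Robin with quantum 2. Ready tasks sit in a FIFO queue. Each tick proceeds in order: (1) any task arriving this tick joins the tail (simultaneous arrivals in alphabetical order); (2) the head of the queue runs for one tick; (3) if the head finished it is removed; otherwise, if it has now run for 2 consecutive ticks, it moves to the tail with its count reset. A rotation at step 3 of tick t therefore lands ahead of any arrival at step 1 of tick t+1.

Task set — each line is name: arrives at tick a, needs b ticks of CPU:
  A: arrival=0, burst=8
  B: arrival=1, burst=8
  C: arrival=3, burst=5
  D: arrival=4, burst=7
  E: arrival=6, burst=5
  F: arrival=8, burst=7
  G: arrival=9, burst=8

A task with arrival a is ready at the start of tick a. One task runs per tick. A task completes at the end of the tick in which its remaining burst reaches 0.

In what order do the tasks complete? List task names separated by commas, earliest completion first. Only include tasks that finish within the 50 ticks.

completion order = A, C, B, E, D, F, G

t=0: queue=[A] q_used=0 → run A
t=1: queue=[A,B] q_used=1 → run A
t=2: queue=[B,A] q_used=0 → run B
t=3: queue=[B,A,C] q_used=1 → run B
t=4: queue=[A,C,B,D] q_used=0 → run A
t=5: queue=[A,C,B,D] q_used=1 → run A
t=6: queue=[C,B,D,A,E] q_used=0 → run C
t=7: queue=[C,B,D,A,E] q_used=1 → run C
t=8: queue=[B,D,A,E,C,F] q_used=0 → run B
t=9: queue=[B,D,A,E,C,F,G] q_used=1 → run B
t=10: queue=[D,A,E,C,F,G,B] q_used=0 → run D
t=11: queue=[D,A,E,C,F,G,B] q_used=1 → run D
t=12: queue=[A,E,C,F,G,B,D] q_used=0 → run A
t=13: queue=[A,E,C,F,G,B,D] q_used=1 → run A
t=14: queue=[E,C,F,G,B,D,A] q_used=0 → run E
t=15: queue=[E,C,F,G,B,D,A] q_used=1 → run E
t=16: queue=[C,F,G,B,D,A,E] q_used=0 → run C
t=17: queue=[C,F,G,B,D,A,E] q_used=1 → run C
t=18: queue=[F,G,B,D,A,E,C] q_used=0 → run F
t=19: queue=[F,G,B,D,A,E,C] q_used=1 → run F
t=20: queue=[G,B,D,A,E,C,F] q_used=0 → run G
t=21: queue=[G,B,D,A,E,C,F] q_used=1 → run G
t=22: queue=[B,D,A,E,C,F,G] q_used=0 → run B
t=23: queue=[B,D,A,E,C,F,G] q_used=1 → run B
t=24: queue=[D,A,E,C,F,G,B] q_used=0 → run D
t=25: queue=[D,A,E,C,F,G,B] q_used=1 → run D
t=26: queue=[A,E,C,F,G,B,D] q_used=0 → run A
t=27: queue=[A,E,C,F,G,B,D] q_used=1 → run A
t=28: queue=[E,C,F,G,B,D] q_used=0 → run E
t=29: queue=[E,C,F,G,B,D] q_used=1 → run E
t=30: queue=[C,F,G,B,D,E] q_used=0 → run C
t=31: queue=[F,G,B,D,E] q_used=0 → run F
t=32: queue=[F,G,B,D,E] q_used=1 → run F
t=33: queue=[G,B,D,E,F] q_used=0 → run G
t=34: queue=[G,B,D,E,F] q_used=1 → run G
t=35: queue=[B,D,E,F,G] q_used=0 → run B
t=36: queue=[B,D,E,F,G] q_used=1 → run B
t=37: queue=[D,E,F,G] q_used=0 → run D
t=38: queue=[D,E,F,G] q_used=1 → run D
t=39: queue=[E,F,G,D] q_used=0 → run E
t=40: queue=[F,G,D] q_used=0 → run F
t=41: queue=[F,G,D] q_used=1 → run F
t=42: queue=[G,D,F] q_used=0 → run G
t=43: queue=[G,D,F] q_used=1 → run G
t=44: queue=[D,F,G] q_used=0 → run D
t=45: queue=[F,G] q_used=0 → run F
t=46: queue=[G] q_used=0 → run G
t=47: queue=[G] q_used=1 → run G
t=48: (idle)
t=49: (idle)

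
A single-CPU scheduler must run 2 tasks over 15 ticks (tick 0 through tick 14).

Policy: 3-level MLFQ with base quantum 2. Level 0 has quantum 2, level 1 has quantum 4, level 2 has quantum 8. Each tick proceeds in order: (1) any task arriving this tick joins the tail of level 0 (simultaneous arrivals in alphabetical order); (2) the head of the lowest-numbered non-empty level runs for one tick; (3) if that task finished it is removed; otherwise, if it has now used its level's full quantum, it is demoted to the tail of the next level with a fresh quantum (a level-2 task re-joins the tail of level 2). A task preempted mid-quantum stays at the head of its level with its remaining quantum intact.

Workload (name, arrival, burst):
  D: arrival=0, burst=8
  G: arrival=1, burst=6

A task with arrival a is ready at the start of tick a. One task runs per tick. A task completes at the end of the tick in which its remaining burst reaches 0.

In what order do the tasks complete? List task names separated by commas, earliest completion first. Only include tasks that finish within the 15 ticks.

completion order = G, D

t=0: L0/L1/L2 = D/-/- → run D
t=1: L0/L1/L2 = DG/-/- → run D
t=2: L0/L1/L2 = G/D/- → run G
t=3: L0/L1/L2 = G/D/- → run G
t=4: L0/L1/L2 = -/DG/- → run D
t=5: L0/L1/L2 = -/DG/- → run D
t=6: L0/L1/L2 = -/DG/- → run D
t=7: L0/L1/L2 = -/DG/- → run D
t=8: L0/L1/L2 = -/G/D → run G
t=9: L0/L1/L2 = -/G/D → run G
t=10: L0/L1/L2 = -/G/D → run G
t=11: L0/L1/L2 = -/G/D → run G
t=12: L0/L1/L2 = -/-/D → run D
t=13: L0/L1/L2 = -/-/D → run D
t=14: (idle)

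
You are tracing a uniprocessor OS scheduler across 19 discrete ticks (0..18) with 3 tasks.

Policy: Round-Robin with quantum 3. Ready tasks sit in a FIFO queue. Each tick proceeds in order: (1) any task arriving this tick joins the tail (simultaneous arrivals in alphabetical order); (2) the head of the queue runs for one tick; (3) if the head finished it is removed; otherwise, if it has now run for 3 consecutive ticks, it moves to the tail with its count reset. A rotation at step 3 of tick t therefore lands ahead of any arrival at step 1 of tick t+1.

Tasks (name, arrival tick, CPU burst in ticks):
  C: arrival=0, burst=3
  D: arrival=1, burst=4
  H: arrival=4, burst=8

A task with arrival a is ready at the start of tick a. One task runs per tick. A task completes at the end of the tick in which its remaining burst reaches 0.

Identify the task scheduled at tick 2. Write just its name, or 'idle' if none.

running at tick 2 = C

t=0: queue=[C] q_used=0 → run C
t=1: queue=[C,D] q_used=1 → run C
t=2: queue=[C,D] q_used=2 → run C
t=3: queue=[D] q_used=0 → run D
t=4: queue=[D,H] q_used=1 → run D
t=5: queue=[D,H] q_used=2 → run D
t=6: queue=[H,D] q_used=0 → run H
t=7: queue=[H,D] q_used=1 → run H
t=8: queue=[H,D] q_used=2 → run H
t=9: queue=[D,H] q_used=0 → run D
t=10: queue=[H] q_used=0 → run H
t=11: queue=[H] q_used=1 → run H
t=12: queue=[H] q_used=2 → run H
t=13: queue=[H] q_used=0 → run H
t=14: queue=[H] q_used=1 → run H
t=15: (idle)
t=16: (idle)
t=17: (idle)
t=18: (idle)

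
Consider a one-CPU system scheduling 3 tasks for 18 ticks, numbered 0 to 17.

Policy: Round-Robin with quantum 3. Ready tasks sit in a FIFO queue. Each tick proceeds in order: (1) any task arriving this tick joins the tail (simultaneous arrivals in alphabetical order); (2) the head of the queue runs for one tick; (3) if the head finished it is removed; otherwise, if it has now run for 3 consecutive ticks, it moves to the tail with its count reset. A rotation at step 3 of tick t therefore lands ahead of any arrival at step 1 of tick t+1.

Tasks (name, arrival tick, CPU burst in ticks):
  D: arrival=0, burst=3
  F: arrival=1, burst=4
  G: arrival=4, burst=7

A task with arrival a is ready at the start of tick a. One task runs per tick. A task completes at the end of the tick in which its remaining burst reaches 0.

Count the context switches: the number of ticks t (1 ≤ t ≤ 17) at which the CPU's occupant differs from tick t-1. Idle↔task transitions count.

t=0: queue=[D] q_used=0 → run D
t=1: queue=[D,F] q_used=1 → run D
t=2: queue=[D,F] q_used=2 → run D
t=3: queue=[F] q_used=0 → run F
t=4: queue=[F,G] q_used=1 → run F
t=5: queue=[F,G] q_used=2 → run F
t=6: queue=[G,F] q_used=0 → run G
t=7: queue=[G,F] q_used=1 → run G
t=8: queue=[G,F] q_used=2 → run G
t=9: queue=[F,G] q_used=0 → run F
t=10: queue=[G] q_used=0 → run G
t=11: queue=[G] q_used=1 → run G
t=12: queue=[G] q_used=2 → run G
t=13: queue=[G] q_used=0 → run G
t=14: (idle)
t=15: (idle)
t=16: (idle)
t=17: (idle)

context switches = 5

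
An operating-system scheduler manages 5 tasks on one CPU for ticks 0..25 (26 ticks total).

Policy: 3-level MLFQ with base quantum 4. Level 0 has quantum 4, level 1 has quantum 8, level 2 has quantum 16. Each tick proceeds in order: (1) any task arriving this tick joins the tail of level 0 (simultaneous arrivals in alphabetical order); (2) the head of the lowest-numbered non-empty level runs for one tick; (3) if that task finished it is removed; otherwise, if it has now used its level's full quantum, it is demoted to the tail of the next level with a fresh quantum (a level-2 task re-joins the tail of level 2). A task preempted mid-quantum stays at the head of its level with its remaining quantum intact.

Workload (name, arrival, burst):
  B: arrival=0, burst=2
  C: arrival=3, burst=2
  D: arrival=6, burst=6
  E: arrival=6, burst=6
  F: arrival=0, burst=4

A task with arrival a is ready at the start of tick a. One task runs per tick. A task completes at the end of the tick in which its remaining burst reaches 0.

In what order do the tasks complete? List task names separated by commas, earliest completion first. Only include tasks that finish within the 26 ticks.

completion order = B, F, C, D, E

t=0: L0/L1/L2 = BF/-/- → run B
t=1: L0/L1/L2 = BF/-/- → run B
t=2: L0/L1/L2 = F/-/- → run F
t=3: L0/L1/L2 = FC/-/- → run F
t=4: L0/L1/L2 = FC/-/- → run F
t=5: L0/L1/L2 = FC/-/- → run F
t=6: L0/L1/L2 = CDE/-/- → run C
t=7: L0/L1/L2 = CDE/-/- → run C
t=8: L0/L1/L2 = DE/-/- → run D
t=9: L0/L1/L2 = DE/-/- → run D
t=10: L0/L1/L2 = DE/-/- → run D
t=11: L0/L1/L2 = DE/-/- → run D
t=12: L0/L1/L2 = E/D/- → run E
t=13: L0/L1/L2 = E/D/- → run E
t=14: L0/L1/L2 = E/D/- → run E
t=15: L0/L1/L2 = E/D/- → run E
t=16: L0/L1/L2 = -/DE/- → run D
t=17: L0/L1/L2 = -/DE/- → run D
t=18: L0/L1/L2 = -/E/- → run E
t=19: L0/L1/L2 = -/E/- → run E
t=20: (idle)
t=21: (idle)
t=22: (idle)
t=23: (idle)
t=24: (idle)
t=25: (idle)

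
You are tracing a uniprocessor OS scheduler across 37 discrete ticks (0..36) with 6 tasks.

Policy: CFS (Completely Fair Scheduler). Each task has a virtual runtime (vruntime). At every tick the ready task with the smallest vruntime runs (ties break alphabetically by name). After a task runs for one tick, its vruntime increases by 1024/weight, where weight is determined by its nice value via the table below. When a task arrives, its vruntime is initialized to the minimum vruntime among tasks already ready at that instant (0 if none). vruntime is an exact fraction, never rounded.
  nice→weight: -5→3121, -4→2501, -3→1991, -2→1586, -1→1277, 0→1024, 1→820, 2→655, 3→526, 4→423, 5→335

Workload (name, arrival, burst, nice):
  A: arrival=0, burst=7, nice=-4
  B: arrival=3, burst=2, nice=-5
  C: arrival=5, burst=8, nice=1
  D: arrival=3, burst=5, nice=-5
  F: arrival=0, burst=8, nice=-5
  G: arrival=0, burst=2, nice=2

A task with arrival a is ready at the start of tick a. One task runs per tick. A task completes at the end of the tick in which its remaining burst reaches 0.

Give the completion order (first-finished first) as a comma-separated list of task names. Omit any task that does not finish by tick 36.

t=0: vr[A=0 F=0 G=0] → run A
t=1: vr[A=1024/2501 F=0 G=0] → run F
t=2: vr[A=1024/2501 F=1024/3121 G=0] → run G
t=3: vr[A=1024/2501 B=1024/3121 D=1024/3121 F=1024/3121 G=1024/655] → run B
t=4: vr[A=1024/2501 B=2048/3121 D=1024/3121 F=1024/3121 G=1024/655] → run D
t=5: vr[A=1024/2501 B=2048/3121 C=1024/3121 D=2048/3121 F=1024/3121 G=1024/655] → run C
t=6: vr[A=1024/2501 B=2048/3121 C=1008896/639805 D=2048/3121 F=1024/3121 G=1024/655] → run F
t=7: vr[A=1024/2501 B=2048/3121 C=1008896/639805 D=2048/3121 F=2048/3121 G=1024/655] → run A
t=8: vr[A=2048/2501 B=2048/3121 C=1008896/639805 D=2048/3121 F=2048/3121 G=1024/655] → run B
t=9: vr[A=2048/2501 C=1008896/639805 D=2048/3121 F=2048/3121 G=1024/655] → run D
t=10: vr[A=2048/2501 C=1008896/639805 D=3072/3121 F=2048/3121 G=1024/655] → run F
t=11: vr[A=2048/2501 C=1008896/639805 D=3072/3121 F=3072/3121 G=1024/655] → run A
t=12: vr[A=3072/2501 C=1008896/639805 D=3072/3121 F=3072/3121 G=1024/655] → run D
t=13: vr[A=3072/2501 C=1008896/639805 D=4096/3121 F=3072/3121 G=1024/655] → run F
t=14: vr[A=3072/2501 C=1008896/639805 D=4096/3121 F=4096/3121 G=1024/655] → run A
t=15: vr[A=4096/2501 C=1008896/639805 D=4096/3121 F=4096/3121 G=1024/655] → run D
t=16: vr[A=4096/2501 C=1008896/639805 D=5120/3121 F=4096/3121 G=1024/655] → run F
t=17: vr[A=4096/2501 C=1008896/639805 D=5120/3121 F=5120/3121 G=1024/655] → run G
t=18: vr[A=4096/2501 C=1008896/639805 D=5120/3121 F=5120/3121] → run C
t=19: vr[A=4096/2501 C=1807872/639805 D=5120/3121 F=5120/3121] → run A
t=20: vr[A=5120/2501 C=1807872/639805 D=5120/3121 F=5120/3121] → run D
t=21: vr[A=5120/2501 C=1807872/639805 F=5120/3121] → run F
t=22: vr[A=5120/2501 C=1807872/639805 F=6144/3121] → run F
t=23: vr[A=5120/2501 C=1807872/639805 F=7168/3121] → run A
t=24: vr[A=6144/2501 C=1807872/639805 F=7168/3121] → run F
t=25: vr[A=6144/2501 C=1807872/639805] → run A
t=26: vr[C=1807872/639805] → run C
t=27: vr[C=2606848/639805] → run C
t=28: vr[C=3405824/639805] → run C
t=29: vr[C=840960/127961] → run C
t=30: vr[C=5003776/639805] → run C
t=31: vr[C=5802752/639805] → run C
t=32: (idle)
t=33: (idle)
t=34: (idle)
t=35: (idle)
t=36: (idle)

completion order = B, G, D, F, A, C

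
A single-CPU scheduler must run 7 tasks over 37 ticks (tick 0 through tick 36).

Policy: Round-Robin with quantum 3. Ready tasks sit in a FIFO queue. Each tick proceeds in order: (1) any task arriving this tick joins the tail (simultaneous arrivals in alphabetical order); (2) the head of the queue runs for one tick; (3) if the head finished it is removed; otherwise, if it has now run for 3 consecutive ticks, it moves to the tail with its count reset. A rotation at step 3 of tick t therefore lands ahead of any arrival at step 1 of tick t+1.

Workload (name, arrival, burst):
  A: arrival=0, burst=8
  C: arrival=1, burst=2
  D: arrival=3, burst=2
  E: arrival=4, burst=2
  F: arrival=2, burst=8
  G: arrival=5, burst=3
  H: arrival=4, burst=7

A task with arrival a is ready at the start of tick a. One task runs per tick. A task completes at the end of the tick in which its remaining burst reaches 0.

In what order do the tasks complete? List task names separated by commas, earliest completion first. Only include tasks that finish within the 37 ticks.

completion order = C, D, E, G, A, F, H

t=0: queue=[A] q_used=0 → run A
t=1: queue=[A,C] q_used=1 → run A
t=2: queue=[A,C,F] q_used=2 → run A
t=3: queue=[C,F,A,D] q_used=0 → run C
t=4: queue=[C,F,A,D,E,H] q_used=1 → run C
t=5: queue=[F,A,D,E,H,G] q_used=0 → run F
t=6: queue=[F,A,D,E,H,G] q_used=1 → run F
t=7: queue=[F,A,D,E,H,G] q_used=2 → run F
t=8: queue=[A,D,E,H,G,F] q_used=0 → run A
t=9: queue=[A,D,E,H,G,F] q_used=1 → run A
t=10: queue=[A,D,E,H,G,F] q_used=2 → run A
t=11: queue=[D,E,H,G,F,A] q_used=0 → run D
t=12: queue=[D,E,H,G,F,A] q_used=1 → run D
t=13: queue=[E,H,G,F,A] q_used=0 → run E
t=14: queue=[E,H,G,F,A] q_used=1 → run E
t=15: queue=[H,G,F,A] q_used=0 → run H
t=16: queue=[H,G,F,A] q_used=1 → run H
t=17: queue=[H,G,F,A] q_used=2 → run H
t=18: queue=[G,F,A,H] q_used=0 → run G
t=19: queue=[G,F,A,H] q_used=1 → run G
t=20: queue=[G,F,A,H] q_used=2 → run G
t=21: queue=[F,A,H] q_used=0 → run F
t=22: queue=[F,A,H] q_used=1 → run F
t=23: queue=[F,A,H] q_used=2 → run F
t=24: queue=[A,H,F] q_used=0 → run A
t=25: queue=[A,H,F] q_used=1 → run A
t=26: queue=[H,F] q_used=0 → run H
t=27: queue=[H,F] q_used=1 → run H
t=28: queue=[H,F] q_used=2 → run H
t=29: queue=[F,H] q_used=0 → run F
t=30: queue=[F,H] q_used=1 → run F
t=31: queue=[H] q_used=0 → run H
t=32: (idle)
t=33: (idle)
t=34: (idle)
t=35: (idle)
t=36: (idle)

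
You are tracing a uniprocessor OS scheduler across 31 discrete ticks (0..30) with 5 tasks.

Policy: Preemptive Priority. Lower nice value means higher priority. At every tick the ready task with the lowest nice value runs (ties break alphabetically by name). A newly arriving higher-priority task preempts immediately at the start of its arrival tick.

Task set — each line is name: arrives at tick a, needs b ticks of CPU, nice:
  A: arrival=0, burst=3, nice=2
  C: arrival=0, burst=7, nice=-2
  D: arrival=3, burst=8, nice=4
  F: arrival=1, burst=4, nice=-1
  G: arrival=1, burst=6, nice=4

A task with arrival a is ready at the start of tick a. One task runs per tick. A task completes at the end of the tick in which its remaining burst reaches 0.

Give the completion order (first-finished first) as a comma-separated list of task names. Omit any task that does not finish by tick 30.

completion order = C, F, A, D, G

t=0: ready={A,C} → run C
t=1: ready={A,C,F,G} → run C
t=2: ready={A,C,F,G} → run C
t=3: ready={A,C,D,F,G} → run C
t=4: ready={A,C,D,F,G} → run C
t=5: ready={A,C,D,F,G} → run C
t=6: ready={A,C,D,F,G} → run C
t=7: ready={A,D,F,G} → run F
t=8: ready={A,D,F,G} → run F
t=9: ready={A,D,F,G} → run F
t=10: ready={A,D,F,G} → run F
t=11: ready={A,D,G} → run A
t=12: ready={A,D,G} → run A
t=13: ready={A,D,G} → run A
t=14: ready={D,G} → run D
t=15: ready={D,G} → run D
t=16: ready={D,G} → run D
t=17: ready={D,G} → run D
t=18: ready={D,G} → run D
t=19: ready={D,G} → run D
t=20: ready={D,G} → run D
t=21: ready={D,G} → run D
t=22: ready={G} → run G
t=23: ready={G} → run G
t=24: ready={G} → run G
t=25: ready={G} → run G
t=26: ready={G} → run G
t=27: ready={G} → run G
t=28: (idle)
t=29: (idle)
t=30: (idle)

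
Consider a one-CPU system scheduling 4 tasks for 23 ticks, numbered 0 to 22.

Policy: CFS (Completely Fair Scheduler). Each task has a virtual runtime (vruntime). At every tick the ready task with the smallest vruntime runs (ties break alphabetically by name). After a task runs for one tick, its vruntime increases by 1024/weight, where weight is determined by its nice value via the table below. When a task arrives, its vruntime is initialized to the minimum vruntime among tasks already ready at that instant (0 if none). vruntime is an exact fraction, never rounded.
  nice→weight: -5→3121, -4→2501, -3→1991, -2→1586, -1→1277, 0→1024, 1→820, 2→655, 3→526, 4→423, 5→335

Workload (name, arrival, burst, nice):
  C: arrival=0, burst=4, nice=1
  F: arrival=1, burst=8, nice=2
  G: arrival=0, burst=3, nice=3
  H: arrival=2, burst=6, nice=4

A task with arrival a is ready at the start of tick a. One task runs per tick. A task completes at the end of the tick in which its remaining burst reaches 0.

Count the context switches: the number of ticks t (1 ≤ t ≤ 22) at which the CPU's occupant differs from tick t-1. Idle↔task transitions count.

context switches = 20

t=0: vr[C=0 G=0] → run C
t=1: vr[C=256/205 F=0 G=0] → run F
t=2: vr[C=256/205 F=1024/655 G=0 H=0] → run G
t=3: vr[C=256/205 F=1024/655 G=512/263 H=0] → run H
t=4: vr[C=256/205 F=1024/655 G=512/263 H=1024/423] → run C
t=5: vr[C=512/205 F=1024/655 G=512/263 H=1024/423] → run F
t=6: vr[C=512/205 F=2048/655 G=512/263 H=1024/423] → run G
t=7: vr[C=512/205 F=2048/655 G=1024/263 H=1024/423] → run H
t=8: vr[C=512/205 F=2048/655 G=1024/263 H=2048/423] → run C
t=9: vr[C=768/205 F=2048/655 G=1024/263 H=2048/423] → run F
t=10: vr[C=768/205 F=3072/655 G=1024/263 H=2048/423] → run C
t=11: vr[F=3072/655 G=1024/263 H=2048/423] → run G
t=12: vr[F=3072/655 H=2048/423] → run F
t=13: vr[F=4096/655 H=2048/423] → run H
t=14: vr[F=4096/655 H=1024/141] → run F
t=15: vr[F=1024/131 H=1024/141] → run H
t=16: vr[F=1024/131 H=4096/423] → run F
t=17: vr[F=6144/655 H=4096/423] → run F
t=18: vr[F=7168/655 H=4096/423] → run H
t=19: vr[F=7168/655 H=5120/423] → run F
t=20: vr[H=5120/423] → run H
t=21: (idle)
t=22: (idle)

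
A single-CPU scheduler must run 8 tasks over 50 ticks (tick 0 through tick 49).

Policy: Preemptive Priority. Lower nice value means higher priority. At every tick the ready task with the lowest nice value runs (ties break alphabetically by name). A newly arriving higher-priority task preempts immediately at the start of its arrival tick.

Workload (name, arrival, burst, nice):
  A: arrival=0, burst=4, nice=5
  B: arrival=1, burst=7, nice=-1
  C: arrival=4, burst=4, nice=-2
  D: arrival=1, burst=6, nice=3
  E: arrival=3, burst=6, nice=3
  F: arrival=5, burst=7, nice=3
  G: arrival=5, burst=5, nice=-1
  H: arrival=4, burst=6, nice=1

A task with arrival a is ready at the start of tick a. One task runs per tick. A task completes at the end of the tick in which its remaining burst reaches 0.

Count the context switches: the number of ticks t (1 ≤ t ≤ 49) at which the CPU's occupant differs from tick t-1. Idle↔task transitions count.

t=0: ready={A} → run A
t=1: ready={A,B,D} → run B
t=2: ready={A,B,D} → run B
t=3: ready={A,B,D,E} → run B
t=4: ready={A,B,C,D,E,H} → run C
t=5: ready={A,B,C,D,E,F,G,H} → run C
t=6: ready={A,B,C,D,E,F,G,H} → run C
t=7: ready={A,B,C,D,E,F,G,H} → run C
t=8: ready={A,B,D,E,F,G,H} → run B
t=9: ready={A,B,D,E,F,G,H} → run B
t=10: ready={A,B,D,E,F,G,H} → run B
t=11: ready={A,B,D,E,F,G,H} → run B
t=12: ready={A,D,E,F,G,H} → run G
t=13: ready={A,D,E,F,G,H} → run G
t=14: ready={A,D,E,F,G,H} → run G
t=15: ready={A,D,E,F,G,H} → run G
t=16: ready={A,D,E,F,G,H} → run G
t=17: ready={A,D,E,F,H} → run H
t=18: ready={A,D,E,F,H} → run H
t=19: ready={A,D,E,F,H} → run H
t=20: ready={A,D,E,F,H} → run H
t=21: ready={A,D,E,F,H} → run H
t=22: ready={A,D,E,F,H} → run H
t=23: ready={A,D,E,F} → run D
t=24: ready={A,D,E,F} → run D
t=25: ready={A,D,E,F} → run D
t=26: ready={A,D,E,F} → run D
t=27: ready={A,D,E,F} → run D
t=28: ready={A,D,E,F} → run D
t=29: ready={A,E,F} → run E
t=30: ready={A,E,F} → run E
t=31: ready={A,E,F} → run E
t=32: ready={A,E,F} → run E
t=33: ready={A,E,F} → run E
t=34: ready={A,E,F} → run E
t=35: ready={A,F} → run F
t=36: ready={A,F} → run F
t=37: ready={A,F} → run F
t=38: ready={A,F} → run F
t=39: ready={A,F} → run F
t=40: ready={A,F} → run F
t=41: ready={A,F} → run F
t=42: ready={A} → run A
t=43: ready={A} → run A
t=44: ready={A} → run A
t=45: (idle)
t=46: (idle)
t=47: (idle)
t=48: (idle)
t=49: (idle)

context switches = 10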